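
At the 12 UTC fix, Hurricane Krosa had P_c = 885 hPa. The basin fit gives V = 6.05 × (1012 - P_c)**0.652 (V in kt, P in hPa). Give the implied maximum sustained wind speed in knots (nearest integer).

ΔP = 1012 − 885 = 127 hPa.
127^0.652 ≈ 23.533.
V ≈ 6.05 × 23.533 ≈ 142.4 kt.

142 kt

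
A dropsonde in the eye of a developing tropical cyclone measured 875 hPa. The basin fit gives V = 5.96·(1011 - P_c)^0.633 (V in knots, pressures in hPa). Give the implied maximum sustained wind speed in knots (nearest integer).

134 kt

ΔP = 1011 − 875 = 136 hPa.
136^0.633 ≈ 22.415.
V ≈ 5.96 × 22.415 ≈ 133.6 kt.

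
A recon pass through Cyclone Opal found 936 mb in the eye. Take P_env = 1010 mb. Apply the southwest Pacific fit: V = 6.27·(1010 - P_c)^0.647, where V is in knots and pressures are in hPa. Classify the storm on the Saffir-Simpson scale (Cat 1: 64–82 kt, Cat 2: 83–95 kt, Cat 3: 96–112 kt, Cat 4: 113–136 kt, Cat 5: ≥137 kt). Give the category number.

ΔP = 1010 − 936 = 74 mb.
V ≈ 6.27 × 74^0.647 = 6.27 × 16.20 ≈ 102 kt.
102 kt falls in the Category 3 band.

3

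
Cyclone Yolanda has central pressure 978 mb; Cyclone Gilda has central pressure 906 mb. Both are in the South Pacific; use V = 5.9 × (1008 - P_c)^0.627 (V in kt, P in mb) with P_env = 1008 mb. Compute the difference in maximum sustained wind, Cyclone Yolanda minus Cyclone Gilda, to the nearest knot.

Cyclone Yolanda: ΔP = 30; V ≈ 5.9 × 30^0.627 ≈ 49.77 kt.
Cyclone Gilda: ΔP = 102; V ≈ 5.9 × 102^0.627 ≈ 107.21 kt.
Difference ≈ 49.77 − 107.21 = -57.44 → -57 kt.

-57 kt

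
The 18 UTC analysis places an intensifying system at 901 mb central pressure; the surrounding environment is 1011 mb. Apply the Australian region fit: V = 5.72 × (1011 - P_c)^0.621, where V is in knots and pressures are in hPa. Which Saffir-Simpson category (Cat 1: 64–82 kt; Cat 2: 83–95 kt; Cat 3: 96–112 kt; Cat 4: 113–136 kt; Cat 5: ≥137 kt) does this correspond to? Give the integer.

ΔP = 1011 − 901 = 110 mb.
V ≈ 5.72 × 110^0.621 = 5.72 × 18.52 ≈ 106 kt.
106 kt falls in the Category 3 band.

3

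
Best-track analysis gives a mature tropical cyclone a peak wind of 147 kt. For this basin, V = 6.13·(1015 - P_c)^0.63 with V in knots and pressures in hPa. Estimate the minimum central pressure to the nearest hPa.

ΔP = (V / 6.13)^(1/0.63) = (147/6.13)^1.587.
147/6.13 = 23.980; 23.980^1.587 ≈ 154.97 hPa.
P_c = 1015 − 154.97 = 860.03 ≈ 860 hPa.

860 hPa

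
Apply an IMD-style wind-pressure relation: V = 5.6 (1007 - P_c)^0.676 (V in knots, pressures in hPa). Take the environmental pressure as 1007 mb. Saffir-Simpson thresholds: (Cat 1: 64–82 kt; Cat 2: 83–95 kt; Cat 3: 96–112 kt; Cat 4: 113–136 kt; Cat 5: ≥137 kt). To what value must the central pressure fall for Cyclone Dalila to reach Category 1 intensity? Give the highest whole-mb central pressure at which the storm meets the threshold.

970 mb

Category 1 begins at V = 64 kt.
Required ΔP = (64/5.6)^(1/0.676) = 11.429^1.479 ≈ 36.73 mb.
P_c ≤ 1007 − 36.73 = 970.27, so the highest integer P_c is 970 mb.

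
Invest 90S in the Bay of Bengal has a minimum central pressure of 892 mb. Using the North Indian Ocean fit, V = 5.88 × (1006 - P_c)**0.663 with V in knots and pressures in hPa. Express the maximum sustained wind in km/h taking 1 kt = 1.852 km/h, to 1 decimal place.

ΔP = 1006 − 892 = 114 mb.
V ≈ 5.88 × 114^0.663 = 5.88 × 23.106 ≈ 135.864 kt.
135.864 × 1.852 ≈ 251.62 km/h → 251.6 km/h.

251.6 km/h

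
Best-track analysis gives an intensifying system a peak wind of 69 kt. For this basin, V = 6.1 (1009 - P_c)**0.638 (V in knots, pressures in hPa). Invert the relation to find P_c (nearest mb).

ΔP = (V / 6.1)^(1/0.638) = (69/6.1)^1.567.
69/6.1 = 11.311; 11.311^1.567 ≈ 44.80 mb.
P_c = 1009 − 44.80 = 964.20 ≈ 964 mb.

964 mb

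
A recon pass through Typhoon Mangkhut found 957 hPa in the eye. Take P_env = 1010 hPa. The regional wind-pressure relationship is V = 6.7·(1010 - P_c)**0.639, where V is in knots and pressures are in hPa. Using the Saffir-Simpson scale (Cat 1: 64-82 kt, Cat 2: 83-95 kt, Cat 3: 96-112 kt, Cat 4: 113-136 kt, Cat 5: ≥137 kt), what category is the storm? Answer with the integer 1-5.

ΔP = 1010 − 957 = 53 hPa.
V ≈ 6.7 × 53^0.639 = 6.7 × 12.64 ≈ 85 kt.
85 kt falls in the Category 2 band.

2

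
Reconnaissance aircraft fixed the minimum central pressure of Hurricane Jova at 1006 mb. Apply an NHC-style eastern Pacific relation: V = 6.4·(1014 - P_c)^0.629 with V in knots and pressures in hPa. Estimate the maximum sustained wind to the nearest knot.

ΔP = 1014 − 1006 = 8 mb.
8^0.629 ≈ 3.699.
V ≈ 6.4 × 3.699 ≈ 23.7 kt.

24 kt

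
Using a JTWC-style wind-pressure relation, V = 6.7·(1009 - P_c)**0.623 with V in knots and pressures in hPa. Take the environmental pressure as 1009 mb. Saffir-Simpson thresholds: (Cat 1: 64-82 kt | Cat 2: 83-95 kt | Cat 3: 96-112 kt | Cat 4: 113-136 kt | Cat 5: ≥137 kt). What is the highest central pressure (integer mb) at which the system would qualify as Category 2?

Category 2 begins at V = 83 kt.
Required ΔP = (83/6.7)^(1/0.623) = 12.388^1.605 ≈ 56.81 mb.
P_c ≤ 1009 − 56.81 = 952.19, so the highest integer P_c is 952 mb.

952 mb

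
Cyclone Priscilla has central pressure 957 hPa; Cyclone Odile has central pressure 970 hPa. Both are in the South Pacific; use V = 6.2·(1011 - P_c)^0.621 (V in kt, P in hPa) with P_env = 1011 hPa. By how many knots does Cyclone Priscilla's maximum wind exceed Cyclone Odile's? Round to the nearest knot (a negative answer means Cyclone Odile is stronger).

12 kt

Cyclone Priscilla: ΔP = 54; V ≈ 6.2 × 54^0.621 ≈ 73.83 kt.
Cyclone Odile: ΔP = 41; V ≈ 6.2 × 41^0.621 ≈ 62.22 kt.
Difference ≈ 73.83 − 62.22 = 11.61 → 12 kt.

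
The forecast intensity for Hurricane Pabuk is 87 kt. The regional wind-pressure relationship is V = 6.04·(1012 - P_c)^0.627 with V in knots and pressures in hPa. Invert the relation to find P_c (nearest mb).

942 mb

ΔP = (V / 6.04)^(1/0.627) = (87/6.04)^1.595.
87/6.04 = 14.404; 14.404^1.595 ≈ 70.41 mb.
P_c = 1012 − 70.41 = 941.59 ≈ 942 mb.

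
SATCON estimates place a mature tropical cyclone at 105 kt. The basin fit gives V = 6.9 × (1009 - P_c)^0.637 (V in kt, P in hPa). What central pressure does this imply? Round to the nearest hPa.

937 hPa

ΔP = (V / 6.9)^(1/0.637) = (105/6.9)^1.570.
105/6.9 = 15.217; 15.217^1.570 ≈ 71.80 hPa.
P_c = 1009 − 71.80 = 937.20 ≈ 937 hPa.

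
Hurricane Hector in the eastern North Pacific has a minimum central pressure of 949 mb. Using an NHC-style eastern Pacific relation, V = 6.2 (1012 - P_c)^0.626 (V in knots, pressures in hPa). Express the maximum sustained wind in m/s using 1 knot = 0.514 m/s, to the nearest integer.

ΔP = 1012 − 949 = 63 mb.
V ≈ 6.2 × 63^0.626 = 6.2 × 13.378 ≈ 82.943 kt.
82.943 × 0.514 ≈ 42.63 m/s → 43 m/s.

43 m/s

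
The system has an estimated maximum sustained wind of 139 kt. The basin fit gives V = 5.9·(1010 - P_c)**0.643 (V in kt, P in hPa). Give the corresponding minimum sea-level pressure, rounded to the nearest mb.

874 mb

ΔP = (V / 5.9)^(1/0.643) = (139/5.9)^1.555.
139/5.9 = 23.559; 23.559^1.555 ≈ 136.14 mb.
P_c = 1010 − 136.14 = 873.86 ≈ 874 mb.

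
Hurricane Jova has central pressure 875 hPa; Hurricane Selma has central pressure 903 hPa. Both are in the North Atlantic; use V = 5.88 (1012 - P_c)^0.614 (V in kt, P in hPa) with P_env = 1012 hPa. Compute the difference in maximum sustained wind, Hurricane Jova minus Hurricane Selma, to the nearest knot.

16 kt

Hurricane Jova: ΔP = 137; V ≈ 5.88 × 137^0.614 ≈ 120.59 kt.
Hurricane Selma: ΔP = 109; V ≈ 5.88 × 109^0.614 ≈ 104.80 kt.
Difference ≈ 120.59 − 104.80 = 15.79 → 16 kt.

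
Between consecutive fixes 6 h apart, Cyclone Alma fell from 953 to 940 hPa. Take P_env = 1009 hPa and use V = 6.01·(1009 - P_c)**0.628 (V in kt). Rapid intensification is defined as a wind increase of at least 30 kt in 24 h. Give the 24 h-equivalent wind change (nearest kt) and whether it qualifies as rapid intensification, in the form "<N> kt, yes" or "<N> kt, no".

42 kt, yes

V₁: ΔP = 56, V ≈ 6.01 × 56^0.628 ≈ 75.29 kt.
V₂: ΔP = 69, V ≈ 6.01 × 69^0.628 ≈ 85.84 kt.
ΔV over 6 h = 10.55 kt → 24 h equivalent = 10.55 × 24/6 ≈ 42.20 kt.
42 kt ≥ 30 kt ⇒ rapid intensification.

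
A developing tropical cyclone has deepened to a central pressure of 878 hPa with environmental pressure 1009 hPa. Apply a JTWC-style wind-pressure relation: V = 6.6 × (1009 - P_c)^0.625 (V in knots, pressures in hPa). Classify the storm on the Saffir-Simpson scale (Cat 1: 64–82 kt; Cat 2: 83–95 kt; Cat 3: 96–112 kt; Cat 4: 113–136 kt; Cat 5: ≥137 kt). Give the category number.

ΔP = 1009 − 878 = 131 hPa.
V ≈ 6.6 × 131^0.625 = 6.6 × 21.05 ≈ 139 kt.
139 kt falls in the Category 5 band.

5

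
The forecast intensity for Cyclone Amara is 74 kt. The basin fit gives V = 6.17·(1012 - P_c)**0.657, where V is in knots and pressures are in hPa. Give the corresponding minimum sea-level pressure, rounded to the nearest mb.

ΔP = (V / 6.17)^(1/0.657) = (74/6.17)^1.522.
74/6.17 = 11.994; 11.994^1.522 ≈ 43.88 mb.
P_c = 1012 − 43.88 = 968.12 ≈ 968 mb.

968 mb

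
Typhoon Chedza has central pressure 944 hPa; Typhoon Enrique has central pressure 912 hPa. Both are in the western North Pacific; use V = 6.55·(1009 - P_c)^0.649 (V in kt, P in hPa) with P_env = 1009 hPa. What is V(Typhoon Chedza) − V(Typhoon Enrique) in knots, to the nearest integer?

Typhoon Chedza: ΔP = 65; V ≈ 6.55 × 65^0.649 ≈ 98.36 kt.
Typhoon Enrique: ΔP = 97; V ≈ 6.55 × 97^0.649 ≈ 127.54 kt.
Difference ≈ 98.36 − 127.54 = -29.18 → -29 kt.

-29 kt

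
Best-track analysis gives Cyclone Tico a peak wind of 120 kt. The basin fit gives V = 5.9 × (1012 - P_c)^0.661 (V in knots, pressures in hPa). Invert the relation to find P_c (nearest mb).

917 mb

ΔP = (V / 5.9)^(1/0.661) = (120/5.9)^1.513.
120/5.9 = 20.339; 20.339^1.513 ≈ 95.35 mb.
P_c = 1012 − 95.35 = 916.65 ≈ 917 mb.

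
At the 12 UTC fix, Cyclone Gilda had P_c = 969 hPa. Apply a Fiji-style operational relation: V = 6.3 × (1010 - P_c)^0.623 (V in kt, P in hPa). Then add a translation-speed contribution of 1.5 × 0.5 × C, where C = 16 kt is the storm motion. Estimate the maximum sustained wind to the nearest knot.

ΔP = 1010 − 969 = 41 hPa.
41^0.623 ≈ 10.110.
V ≈ 6.3 × 10.110 ≈ 63.7 kt.
Translation term: 1.5 × 0.5 × 16 = 12 kt.
Corrected V ≈ 75.7 kt → 76 kt.

76 kt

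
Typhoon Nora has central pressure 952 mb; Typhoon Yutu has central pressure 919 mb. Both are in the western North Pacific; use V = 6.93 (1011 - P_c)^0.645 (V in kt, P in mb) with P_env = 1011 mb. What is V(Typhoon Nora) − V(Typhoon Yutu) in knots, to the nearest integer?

-32 kt

Typhoon Nora: ΔP = 59; V ≈ 6.93 × 59^0.645 ≈ 96.15 kt.
Typhoon Yutu: ΔP = 92; V ≈ 6.93 × 92^0.645 ≈ 128.05 kt.
Difference ≈ 96.15 − 128.05 = -31.90 → -32 kt.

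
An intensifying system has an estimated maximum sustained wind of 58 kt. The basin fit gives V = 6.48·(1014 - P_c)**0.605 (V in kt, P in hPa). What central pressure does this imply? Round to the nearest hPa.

977 hPa

ΔP = (V / 6.48)^(1/0.605) = (58/6.48)^1.653.
58/6.48 = 8.951; 8.951^1.653 ≈ 37.44 hPa.
P_c = 1014 − 37.44 = 976.56 ≈ 977 hPa.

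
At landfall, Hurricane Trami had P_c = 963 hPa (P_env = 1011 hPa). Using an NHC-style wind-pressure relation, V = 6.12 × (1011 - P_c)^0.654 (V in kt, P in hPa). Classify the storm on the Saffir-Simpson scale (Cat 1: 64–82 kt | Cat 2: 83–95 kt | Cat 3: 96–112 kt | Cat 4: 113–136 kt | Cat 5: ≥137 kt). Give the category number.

ΔP = 1011 − 963 = 48 hPa.
V ≈ 6.12 × 48^0.654 = 6.12 × 12.58 ≈ 77 kt.
77 kt falls in the Category 1 band.

1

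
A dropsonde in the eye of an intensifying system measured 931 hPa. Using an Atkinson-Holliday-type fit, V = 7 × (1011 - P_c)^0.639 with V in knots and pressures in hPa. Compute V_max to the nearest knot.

ΔP = 1011 − 931 = 80 hPa.
80^0.639 ≈ 16.447.
V ≈ 7 × 16.447 ≈ 115.1 kt.

115 kt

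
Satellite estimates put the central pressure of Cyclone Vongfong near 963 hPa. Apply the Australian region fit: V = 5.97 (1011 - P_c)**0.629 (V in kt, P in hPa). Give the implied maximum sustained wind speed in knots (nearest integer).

68 kt

ΔP = 1011 − 963 = 48 hPa.
48^0.629 ≈ 11.416.
V ≈ 5.97 × 11.416 ≈ 68.2 kt.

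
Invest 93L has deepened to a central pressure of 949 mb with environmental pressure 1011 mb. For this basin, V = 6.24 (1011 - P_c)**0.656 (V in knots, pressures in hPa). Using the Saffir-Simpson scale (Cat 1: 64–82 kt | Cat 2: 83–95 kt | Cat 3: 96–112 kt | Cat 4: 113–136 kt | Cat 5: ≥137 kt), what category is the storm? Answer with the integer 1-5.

ΔP = 1011 − 949 = 62 mb.
V ≈ 6.24 × 62^0.656 = 6.24 × 14.99 ≈ 94 kt.
94 kt falls in the Category 2 band.

2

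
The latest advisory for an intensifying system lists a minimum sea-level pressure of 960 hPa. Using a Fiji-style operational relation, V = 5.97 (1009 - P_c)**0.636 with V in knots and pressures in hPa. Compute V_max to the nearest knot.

71 kt

ΔP = 1009 − 960 = 49 hPa.
49^0.636 ≈ 11.884.
V ≈ 5.97 × 11.884 ≈ 70.9 kt.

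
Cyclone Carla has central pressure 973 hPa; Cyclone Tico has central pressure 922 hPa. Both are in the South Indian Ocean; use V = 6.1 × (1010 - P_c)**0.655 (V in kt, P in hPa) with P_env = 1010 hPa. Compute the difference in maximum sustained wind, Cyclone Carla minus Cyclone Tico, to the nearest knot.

-50 kt

Cyclone Carla: ΔP = 37; V ≈ 6.1 × 37^0.655 ≈ 64.94 kt.
Cyclone Tico: ΔP = 88; V ≈ 6.1 × 88^0.655 ≈ 114.54 kt.
Difference ≈ 64.94 − 114.54 = -49.60 → -50 kt.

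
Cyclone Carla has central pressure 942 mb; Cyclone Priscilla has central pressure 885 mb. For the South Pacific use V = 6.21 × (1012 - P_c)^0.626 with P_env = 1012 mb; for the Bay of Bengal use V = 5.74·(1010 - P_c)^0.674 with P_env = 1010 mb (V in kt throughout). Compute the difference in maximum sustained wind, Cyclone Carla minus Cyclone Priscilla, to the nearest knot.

Cyclone Carla: ΔP = 70; V ≈ 6.21 × 70^0.626 ≈ 88.74 kt.
Cyclone Priscilla: ΔP = 125; V ≈ 5.74 × 125^0.674 ≈ 148.67 kt.
Difference ≈ 88.74 − 148.67 = -59.93 → -60 kt.

-60 kt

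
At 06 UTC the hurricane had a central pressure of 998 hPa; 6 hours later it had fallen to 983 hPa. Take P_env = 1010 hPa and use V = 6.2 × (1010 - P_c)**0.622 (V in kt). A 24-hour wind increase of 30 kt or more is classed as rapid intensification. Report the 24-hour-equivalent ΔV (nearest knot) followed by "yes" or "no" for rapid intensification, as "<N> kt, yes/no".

76 kt, yes

V₁: ΔP = 12, V ≈ 6.2 × 12^0.622 ≈ 29.08 kt.
V₂: ΔP = 27, V ≈ 6.2 × 27^0.622 ≈ 48.16 kt.
ΔV over 6 h = 19.08 kt → 24 h equivalent = 19.08 × 24/6 ≈ 76.32 kt.
76 kt ≥ 30 kt ⇒ rapid intensification.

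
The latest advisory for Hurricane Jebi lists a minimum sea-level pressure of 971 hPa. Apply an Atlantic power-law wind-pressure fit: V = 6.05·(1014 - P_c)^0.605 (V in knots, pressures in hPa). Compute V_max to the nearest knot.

59 kt

ΔP = 1014 − 971 = 43 hPa.
43^0.605 ≈ 9.733.
V ≈ 6.05 × 9.733 ≈ 58.9 kt.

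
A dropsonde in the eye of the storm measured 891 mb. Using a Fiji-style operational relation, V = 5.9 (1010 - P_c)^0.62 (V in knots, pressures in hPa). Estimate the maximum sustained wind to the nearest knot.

114 kt

ΔP = 1010 − 891 = 119 mb.
119^0.62 ≈ 19.357.
V ≈ 5.9 × 19.357 ≈ 114.2 kt.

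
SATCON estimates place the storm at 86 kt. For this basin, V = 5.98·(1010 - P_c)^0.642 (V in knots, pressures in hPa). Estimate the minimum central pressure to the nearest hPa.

ΔP = (V / 5.98)^(1/0.642) = (86/5.98)^1.558.
86/5.98 = 14.381; 14.381^1.558 ≈ 63.59 hPa.
P_c = 1010 − 63.59 = 946.41 ≈ 946 hPa.

946 hPa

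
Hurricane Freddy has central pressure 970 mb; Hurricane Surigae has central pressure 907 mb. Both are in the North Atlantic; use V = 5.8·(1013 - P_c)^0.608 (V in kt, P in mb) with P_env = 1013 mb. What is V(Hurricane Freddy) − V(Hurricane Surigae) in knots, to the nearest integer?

-42 kt

Hurricane Freddy: ΔP = 43; V ≈ 5.8 × 43^0.608 ≈ 57.09 kt.
Hurricane Surigae: ΔP = 106; V ≈ 5.8 × 106^0.608 ≈ 98.81 kt.
Difference ≈ 57.09 − 98.81 = -41.72 → -42 kt.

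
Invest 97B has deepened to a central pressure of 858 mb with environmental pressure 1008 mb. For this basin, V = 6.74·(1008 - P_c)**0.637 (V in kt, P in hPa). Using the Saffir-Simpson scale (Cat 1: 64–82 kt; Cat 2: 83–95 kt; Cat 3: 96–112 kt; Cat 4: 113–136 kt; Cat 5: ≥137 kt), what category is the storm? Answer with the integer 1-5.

ΔP = 1008 − 858 = 150 mb.
V ≈ 6.74 × 150^0.637 = 6.74 × 24.33 ≈ 164 kt.
164 kt falls in the Category 5 band.

5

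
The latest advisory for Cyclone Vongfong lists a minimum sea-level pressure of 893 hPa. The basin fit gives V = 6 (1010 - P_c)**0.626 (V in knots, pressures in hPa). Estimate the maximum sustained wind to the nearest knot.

ΔP = 1010 − 893 = 117 hPa.
117^0.626 ≈ 19.710.
V ≈ 6 × 19.710 ≈ 118.3 kt.

118 kt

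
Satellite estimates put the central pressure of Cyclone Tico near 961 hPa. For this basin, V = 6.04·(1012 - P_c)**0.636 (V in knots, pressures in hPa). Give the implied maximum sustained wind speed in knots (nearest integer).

74 kt

ΔP = 1012 − 961 = 51 hPa.
51^0.636 ≈ 12.190.
V ≈ 6.04 × 12.190 ≈ 73.6 kt.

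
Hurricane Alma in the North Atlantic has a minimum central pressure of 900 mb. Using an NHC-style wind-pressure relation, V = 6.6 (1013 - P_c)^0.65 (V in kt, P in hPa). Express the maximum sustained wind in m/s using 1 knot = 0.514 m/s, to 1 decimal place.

ΔP = 1013 − 900 = 113 mb.
V ≈ 6.6 × 113^0.65 = 6.6 × 21.602 ≈ 142.576 kt.
142.576 × 0.514 ≈ 73.28 m/s → 73.3 m/s.

73.3 m/s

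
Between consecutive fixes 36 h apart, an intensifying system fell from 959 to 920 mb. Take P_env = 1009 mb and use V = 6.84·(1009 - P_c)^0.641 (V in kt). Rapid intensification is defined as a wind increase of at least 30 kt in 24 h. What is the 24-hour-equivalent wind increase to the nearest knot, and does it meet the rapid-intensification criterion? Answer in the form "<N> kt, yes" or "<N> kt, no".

V₁: ΔP = 50, V ≈ 6.84 × 50^0.641 ≈ 83.96 kt.
V₂: ΔP = 89, V ≈ 6.84 × 89^0.641 ≈ 121.51 kt.
ΔV over 36 h = 37.55 kt → 24 h equivalent = 37.55 × 24/36 ≈ 25.03 kt.
25 kt < 30 kt ⇒ not rapid intensification.

25 kt, no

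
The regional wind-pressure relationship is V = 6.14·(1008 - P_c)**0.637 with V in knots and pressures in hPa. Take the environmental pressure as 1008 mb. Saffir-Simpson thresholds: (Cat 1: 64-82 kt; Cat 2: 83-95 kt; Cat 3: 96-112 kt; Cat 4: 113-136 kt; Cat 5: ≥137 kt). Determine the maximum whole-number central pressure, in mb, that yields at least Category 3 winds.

933 mb

Category 3 begins at V = 96 kt.
Required ΔP = (96/6.14)^(1/0.637) = 15.635^1.570 ≈ 74.92 mb.
P_c ≤ 1008 − 74.92 = 933.08, so the highest integer P_c is 933 mb.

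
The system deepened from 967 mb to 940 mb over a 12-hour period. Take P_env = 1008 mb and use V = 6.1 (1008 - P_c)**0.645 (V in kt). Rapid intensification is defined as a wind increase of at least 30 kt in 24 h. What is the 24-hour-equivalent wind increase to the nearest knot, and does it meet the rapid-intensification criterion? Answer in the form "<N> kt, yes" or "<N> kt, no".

V₁: ΔP = 41, V ≈ 6.1 × 41^0.645 ≈ 66.92 kt.
V₂: ΔP = 68, V ≈ 6.1 × 68^0.645 ≈ 92.75 kt.
ΔV over 12 h = 25.83 kt → 24 h equivalent = 25.83 × 24/12 ≈ 51.66 kt.
52 kt ≥ 30 kt ⇒ rapid intensification.

52 kt, yes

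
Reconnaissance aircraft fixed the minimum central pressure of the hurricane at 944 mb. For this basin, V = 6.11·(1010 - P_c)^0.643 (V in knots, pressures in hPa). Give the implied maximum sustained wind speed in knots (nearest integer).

ΔP = 1010 − 944 = 66 mb.
66^0.643 ≈ 14.790.
V ≈ 6.11 × 14.790 ≈ 90.4 kt.

90 kt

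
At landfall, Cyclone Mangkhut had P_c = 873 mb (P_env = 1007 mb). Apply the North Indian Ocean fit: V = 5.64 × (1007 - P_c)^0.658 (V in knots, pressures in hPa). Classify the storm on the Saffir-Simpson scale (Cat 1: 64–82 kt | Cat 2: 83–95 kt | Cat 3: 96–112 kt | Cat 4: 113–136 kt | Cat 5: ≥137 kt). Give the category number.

ΔP = 1007 − 873 = 134 mb.
V ≈ 5.64 × 134^0.658 = 5.64 × 25.10 ≈ 142 kt.
142 kt falls in the Category 5 band.

5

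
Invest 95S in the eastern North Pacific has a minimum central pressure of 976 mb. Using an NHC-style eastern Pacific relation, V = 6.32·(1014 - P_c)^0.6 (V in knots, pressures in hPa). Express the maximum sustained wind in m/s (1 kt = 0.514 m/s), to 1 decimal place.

ΔP = 1014 − 976 = 38 mb.
V ≈ 6.32 × 38^0.6 = 6.32 × 8.869 ≈ 56.051 kt.
56.051 × 0.514 ≈ 28.81 m/s → 28.8 m/s.

28.8 m/s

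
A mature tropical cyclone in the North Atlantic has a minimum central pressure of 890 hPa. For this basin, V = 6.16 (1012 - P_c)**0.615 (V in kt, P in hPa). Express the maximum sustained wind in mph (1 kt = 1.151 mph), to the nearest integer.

136 mph

ΔP = 1012 − 890 = 122 hPa.
V ≈ 6.16 × 122^0.615 = 6.16 × 19.192 ≈ 118.220 kt.
118.220 × 1.151 ≈ 136.07 mph → 136 mph.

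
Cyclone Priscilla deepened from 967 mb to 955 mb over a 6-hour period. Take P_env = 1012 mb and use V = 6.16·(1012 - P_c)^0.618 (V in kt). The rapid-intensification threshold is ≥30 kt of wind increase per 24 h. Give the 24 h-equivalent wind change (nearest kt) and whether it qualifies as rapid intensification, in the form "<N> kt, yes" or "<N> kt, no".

41 kt, yes

V₁: ΔP = 45, V ≈ 6.16 × 45^0.618 ≈ 64.75 kt.
V₂: ΔP = 57, V ≈ 6.16 × 57^0.618 ≈ 74.94 kt.
ΔV over 6 h = 10.19 kt → 24 h equivalent = 10.19 × 24/6 ≈ 40.76 kt.
41 kt ≥ 30 kt ⇒ rapid intensification.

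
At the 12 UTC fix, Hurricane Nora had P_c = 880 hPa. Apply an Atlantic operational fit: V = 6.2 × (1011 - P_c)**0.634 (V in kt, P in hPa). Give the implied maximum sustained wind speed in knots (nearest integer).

136 kt

ΔP = 1011 − 880 = 131 hPa.
131^0.634 ≈ 21.996.
V ≈ 6.2 × 21.996 ≈ 136.4 kt.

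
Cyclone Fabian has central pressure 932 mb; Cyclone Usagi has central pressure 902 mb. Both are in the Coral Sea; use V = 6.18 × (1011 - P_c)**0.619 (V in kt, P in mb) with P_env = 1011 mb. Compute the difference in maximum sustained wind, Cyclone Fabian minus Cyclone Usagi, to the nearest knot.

-20 kt

Cyclone Fabian: ΔP = 79; V ≈ 6.18 × 79^0.619 ≈ 92.39 kt.
Cyclone Usagi: ΔP = 109; V ≈ 6.18 × 109^0.619 ≈ 112.76 kt.
Difference ≈ 92.39 − 112.76 = -20.37 → -20 kt.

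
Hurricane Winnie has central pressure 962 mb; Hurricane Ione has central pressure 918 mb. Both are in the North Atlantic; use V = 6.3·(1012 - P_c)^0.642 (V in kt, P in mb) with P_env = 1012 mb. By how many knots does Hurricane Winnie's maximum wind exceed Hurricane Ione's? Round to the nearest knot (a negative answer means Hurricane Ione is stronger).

Hurricane Winnie: ΔP = 50; V ≈ 6.3 × 50^0.642 ≈ 77.64 kt.
Hurricane Ione: ΔP = 94; V ≈ 6.3 × 94^0.642 ≈ 116.44 kt.
Difference ≈ 77.64 − 116.44 = -38.80 → -39 kt.

-39 kt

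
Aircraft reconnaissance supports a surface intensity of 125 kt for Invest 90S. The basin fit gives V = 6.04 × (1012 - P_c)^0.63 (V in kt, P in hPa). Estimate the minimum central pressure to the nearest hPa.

889 hPa

ΔP = (V / 6.04)^(1/0.63) = (125/6.04)^1.587.
125/6.04 = 20.695; 20.695^1.587 ≈ 122.66 hPa.
P_c = 1012 − 122.66 = 889.34 ≈ 889 hPa.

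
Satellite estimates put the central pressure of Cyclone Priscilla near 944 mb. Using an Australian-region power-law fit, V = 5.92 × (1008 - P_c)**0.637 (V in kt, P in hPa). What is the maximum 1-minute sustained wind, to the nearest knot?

ΔP = 1008 − 944 = 64 mb.
64^0.637 ≈ 14.143.
V ≈ 5.92 × 14.143 ≈ 83.7 kt.

84 kt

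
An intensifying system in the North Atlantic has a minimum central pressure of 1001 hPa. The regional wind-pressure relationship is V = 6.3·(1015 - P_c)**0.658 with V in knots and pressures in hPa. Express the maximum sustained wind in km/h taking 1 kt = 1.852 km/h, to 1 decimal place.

66.2 km/h

ΔP = 1015 − 1001 = 14 hPa.
V ≈ 6.3 × 14^0.658 = 6.3 × 5.677 ≈ 35.768 kt.
35.768 × 1.852 ≈ 66.24 km/h → 66.2 km/h.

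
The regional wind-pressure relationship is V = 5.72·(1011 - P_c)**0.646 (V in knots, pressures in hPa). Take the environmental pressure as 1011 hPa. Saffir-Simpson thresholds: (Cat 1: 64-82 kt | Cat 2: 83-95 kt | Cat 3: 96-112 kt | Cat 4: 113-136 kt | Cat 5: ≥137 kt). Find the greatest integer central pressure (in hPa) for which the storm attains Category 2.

948 hPa

Category 2 begins at V = 83 kt.
Required ΔP = (83/5.72)^(1/0.646) = 14.510^1.548 ≈ 62.84 hPa.
P_c ≤ 1011 − 62.84 = 948.16, so the highest integer P_c is 948 hPa.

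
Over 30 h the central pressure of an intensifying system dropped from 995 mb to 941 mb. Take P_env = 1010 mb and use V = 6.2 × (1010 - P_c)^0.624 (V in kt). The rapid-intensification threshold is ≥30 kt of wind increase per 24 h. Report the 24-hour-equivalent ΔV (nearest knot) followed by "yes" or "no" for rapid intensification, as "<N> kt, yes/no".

43 kt, yes

V₁: ΔP = 15, V ≈ 6.2 × 15^0.624 ≈ 33.59 kt.
V₂: ΔP = 69, V ≈ 6.2 × 69^0.624 ≈ 87.06 kt.
ΔV over 30 h = 53.47 kt → 24 h equivalent = 53.47 × 24/30 ≈ 42.78 kt.
43 kt ≥ 30 kt ⇒ rapid intensification.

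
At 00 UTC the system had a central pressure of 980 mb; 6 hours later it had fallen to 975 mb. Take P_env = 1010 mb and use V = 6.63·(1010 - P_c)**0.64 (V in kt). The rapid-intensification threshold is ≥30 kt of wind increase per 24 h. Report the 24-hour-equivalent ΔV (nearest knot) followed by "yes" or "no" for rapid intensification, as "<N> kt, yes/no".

24 kt, no

V₁: ΔP = 30, V ≈ 6.63 × 30^0.64 ≈ 58.46 kt.
V₂: ΔP = 35, V ≈ 6.63 × 35^0.64 ≈ 64.52 kt.
ΔV over 6 h = 6.06 kt → 24 h equivalent = 6.06 × 24/6 ≈ 24.24 kt.
24 kt < 30 kt ⇒ not rapid intensification.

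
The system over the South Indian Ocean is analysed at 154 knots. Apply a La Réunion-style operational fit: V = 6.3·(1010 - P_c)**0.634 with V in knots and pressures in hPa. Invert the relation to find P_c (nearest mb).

ΔP = (V / 6.3)^(1/0.634) = (154/6.3)^1.577.
154/6.3 = 24.444; 24.444^1.577 ≈ 154.72 mb.
P_c = 1010 − 154.72 = 855.28 ≈ 855 mb.

855 mb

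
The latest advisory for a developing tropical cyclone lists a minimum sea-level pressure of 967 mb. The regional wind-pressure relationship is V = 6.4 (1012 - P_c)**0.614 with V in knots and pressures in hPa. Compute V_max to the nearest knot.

ΔP = 1012 − 967 = 45 mb.
45^0.614 ≈ 10.353.
V ≈ 6.4 × 10.353 ≈ 66.3 kt.

66 kt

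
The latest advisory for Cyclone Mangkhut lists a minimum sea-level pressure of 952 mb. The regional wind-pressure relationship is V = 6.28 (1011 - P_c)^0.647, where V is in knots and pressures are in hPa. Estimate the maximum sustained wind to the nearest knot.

ΔP = 1011 − 952 = 59 mb.
59^0.647 ≈ 13.988.
V ≈ 6.28 × 13.988 ≈ 87.8 kt.

88 kt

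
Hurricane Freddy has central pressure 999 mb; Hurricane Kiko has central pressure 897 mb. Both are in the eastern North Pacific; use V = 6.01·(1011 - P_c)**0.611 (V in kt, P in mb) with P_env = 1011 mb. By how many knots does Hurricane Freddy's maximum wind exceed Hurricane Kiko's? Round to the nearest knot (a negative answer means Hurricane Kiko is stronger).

-81 kt

Hurricane Freddy: ΔP = 12; V ≈ 6.01 × 12^0.611 ≈ 27.43 kt.
Hurricane Kiko: ΔP = 114; V ≈ 6.01 × 114^0.611 ≈ 108.55 kt.
Difference ≈ 27.43 − 108.55 = -81.12 → -81 kt.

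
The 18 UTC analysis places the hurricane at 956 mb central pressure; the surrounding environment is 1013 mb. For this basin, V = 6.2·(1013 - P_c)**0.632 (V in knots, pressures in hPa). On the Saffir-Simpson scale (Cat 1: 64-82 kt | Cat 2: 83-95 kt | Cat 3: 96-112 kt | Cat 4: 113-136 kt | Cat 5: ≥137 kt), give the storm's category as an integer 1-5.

ΔP = 1013 − 956 = 57 mb.
V ≈ 6.2 × 57^0.632 = 6.2 × 12.87 ≈ 80 kt.
80 kt falls in the Category 1 band.

1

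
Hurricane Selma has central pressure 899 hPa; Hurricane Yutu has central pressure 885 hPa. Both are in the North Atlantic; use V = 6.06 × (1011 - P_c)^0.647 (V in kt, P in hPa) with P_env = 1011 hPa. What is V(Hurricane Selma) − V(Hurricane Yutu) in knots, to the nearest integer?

Hurricane Selma: ΔP = 112; V ≈ 6.06 × 112^0.647 ≈ 128.33 kt.
Hurricane Yutu: ΔP = 126; V ≈ 6.06 × 126^0.647 ≈ 138.49 kt.
Difference ≈ 128.33 − 138.49 = -10.16 → -10 kt.

-10 kt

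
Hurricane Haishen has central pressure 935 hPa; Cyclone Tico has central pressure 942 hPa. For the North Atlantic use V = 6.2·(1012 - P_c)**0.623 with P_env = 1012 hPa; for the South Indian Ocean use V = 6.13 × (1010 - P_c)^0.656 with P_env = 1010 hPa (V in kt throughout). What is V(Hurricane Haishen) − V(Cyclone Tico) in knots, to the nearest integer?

Hurricane Haishen: ΔP = 77; V ≈ 6.2 × 77^0.623 ≈ 92.83 kt.
Cyclone Tico: ΔP = 68; V ≈ 6.13 × 68^0.656 ≈ 97.63 kt.
Difference ≈ 92.83 − 97.63 = -4.80 → -5 kt.

-5 kt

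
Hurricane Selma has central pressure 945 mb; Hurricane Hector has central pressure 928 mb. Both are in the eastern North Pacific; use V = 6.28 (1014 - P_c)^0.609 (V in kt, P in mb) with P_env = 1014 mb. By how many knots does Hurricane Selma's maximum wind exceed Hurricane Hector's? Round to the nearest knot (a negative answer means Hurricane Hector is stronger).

Hurricane Selma: ΔP = 69; V ≈ 6.28 × 69^0.609 ≈ 82.76 kt.
Hurricane Hector: ΔP = 86; V ≈ 6.28 × 86^0.609 ≈ 94.64 kt.
Difference ≈ 82.76 − 94.64 = -11.88 → -12 kt.

-12 kt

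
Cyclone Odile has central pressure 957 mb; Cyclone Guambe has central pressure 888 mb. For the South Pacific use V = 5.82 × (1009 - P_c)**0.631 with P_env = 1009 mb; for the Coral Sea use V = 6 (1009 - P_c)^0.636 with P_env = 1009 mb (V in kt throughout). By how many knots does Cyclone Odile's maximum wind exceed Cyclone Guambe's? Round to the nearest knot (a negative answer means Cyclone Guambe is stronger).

-56 kt

Cyclone Odile: ΔP = 52; V ≈ 5.82 × 52^0.631 ≈ 70.42 kt.
Cyclone Guambe: ΔP = 121; V ≈ 6 × 121^0.636 ≈ 126.71 kt.
Difference ≈ 70.42 − 126.71 = -56.29 → -56 kt.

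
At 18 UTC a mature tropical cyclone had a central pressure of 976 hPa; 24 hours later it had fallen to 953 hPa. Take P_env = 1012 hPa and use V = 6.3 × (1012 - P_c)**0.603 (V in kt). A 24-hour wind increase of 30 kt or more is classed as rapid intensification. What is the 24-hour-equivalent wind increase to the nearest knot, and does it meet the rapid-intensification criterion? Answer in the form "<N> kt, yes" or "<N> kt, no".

V₁: ΔP = 36, V ≈ 6.3 × 36^0.603 ≈ 54.68 kt.
V₂: ΔP = 59, V ≈ 6.3 × 59^0.603 ≈ 73.65 kt.
ΔV over 24 h = 18.97 kt → 24 h equivalent = 18.97 × 24/24 ≈ 18.97 kt.
19 kt < 30 kt ⇒ not rapid intensification.

19 kt, no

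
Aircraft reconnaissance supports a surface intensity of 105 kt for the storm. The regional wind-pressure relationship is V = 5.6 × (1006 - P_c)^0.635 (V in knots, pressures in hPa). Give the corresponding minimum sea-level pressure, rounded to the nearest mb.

905 mb

ΔP = (V / 5.6)^(1/0.635) = (105/5.6)^1.575.
105/5.6 = 18.750; 18.750^1.575 ≈ 101.09 mb.
P_c = 1006 − 101.09 = 904.91 ≈ 905 mb.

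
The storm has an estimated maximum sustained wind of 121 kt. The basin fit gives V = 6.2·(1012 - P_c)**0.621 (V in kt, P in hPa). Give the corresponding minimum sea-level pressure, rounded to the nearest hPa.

ΔP = (V / 6.2)^(1/0.621) = (121/6.2)^1.610.
121/6.2 = 19.516; 19.516^1.610 ≈ 119.65 hPa.
P_c = 1012 − 119.65 = 892.35 ≈ 892 hPa.

892 hPa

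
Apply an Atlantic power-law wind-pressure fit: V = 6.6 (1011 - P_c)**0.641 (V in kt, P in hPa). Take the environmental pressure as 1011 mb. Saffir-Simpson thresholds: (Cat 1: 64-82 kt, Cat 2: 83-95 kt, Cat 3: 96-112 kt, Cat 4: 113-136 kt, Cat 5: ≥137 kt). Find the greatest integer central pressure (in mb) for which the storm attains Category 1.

976 mb

Category 1 begins at V = 64 kt.
Required ΔP = (64/6.6)^(1/0.641) = 9.697^1.560 ≈ 34.61 mb.
P_c ≤ 1011 − 34.61 = 976.39, so the highest integer P_c is 976 mb.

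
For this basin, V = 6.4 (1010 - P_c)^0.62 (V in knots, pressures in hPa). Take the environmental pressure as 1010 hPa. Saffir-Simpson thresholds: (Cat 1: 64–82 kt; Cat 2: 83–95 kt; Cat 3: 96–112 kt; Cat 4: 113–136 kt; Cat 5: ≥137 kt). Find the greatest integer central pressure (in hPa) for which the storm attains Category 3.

Category 3 begins at V = 96 kt.
Required ΔP = (96/6.4)^(1/0.62) = 15.000^1.613 ≈ 78.87 hPa.
P_c ≤ 1010 − 78.87 = 931.13, so the highest integer P_c is 931 hPa.

931 hPa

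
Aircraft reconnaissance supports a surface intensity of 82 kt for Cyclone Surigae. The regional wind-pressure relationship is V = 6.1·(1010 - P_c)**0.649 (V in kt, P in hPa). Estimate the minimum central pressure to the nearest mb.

955 mb

ΔP = (V / 6.1)^(1/0.649) = (82/6.1)^1.541.
82/6.1 = 13.443; 13.443^1.541 ≈ 54.80 mb.
P_c = 1010 − 54.80 = 955.20 ≈ 955 mb.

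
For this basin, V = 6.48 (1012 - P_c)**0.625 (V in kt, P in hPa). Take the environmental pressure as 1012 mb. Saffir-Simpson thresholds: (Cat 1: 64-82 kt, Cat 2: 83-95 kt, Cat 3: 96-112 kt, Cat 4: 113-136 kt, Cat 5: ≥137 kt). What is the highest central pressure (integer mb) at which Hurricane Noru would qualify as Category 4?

Category 4 begins at V = 113 kt.
Required ΔP = (113/6.48)^(1/0.625) = 17.438^1.600 ≈ 96.92 mb.
P_c ≤ 1012 − 96.92 = 915.08, so the highest integer P_c is 915 mb.

915 mb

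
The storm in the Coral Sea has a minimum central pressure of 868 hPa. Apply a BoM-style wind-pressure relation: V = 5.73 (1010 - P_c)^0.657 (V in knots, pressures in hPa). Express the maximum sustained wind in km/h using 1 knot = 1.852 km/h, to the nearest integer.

275 km/h

ΔP = 1010 − 868 = 142 hPa.
V ≈ 5.73 × 142^0.657 = 5.73 × 25.945 ≈ 148.665 kt.
148.665 × 1.852 ≈ 275.33 km/h → 275 km/h.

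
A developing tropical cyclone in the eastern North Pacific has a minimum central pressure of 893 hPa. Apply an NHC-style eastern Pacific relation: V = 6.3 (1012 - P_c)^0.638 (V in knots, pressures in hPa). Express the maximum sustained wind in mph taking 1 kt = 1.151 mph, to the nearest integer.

153 mph

ΔP = 1012 − 893 = 119 hPa.
V ≈ 6.3 × 119^0.638 = 6.3 × 21.096 ≈ 132.904 kt.
132.904 × 1.151 ≈ 152.97 mph → 153 mph.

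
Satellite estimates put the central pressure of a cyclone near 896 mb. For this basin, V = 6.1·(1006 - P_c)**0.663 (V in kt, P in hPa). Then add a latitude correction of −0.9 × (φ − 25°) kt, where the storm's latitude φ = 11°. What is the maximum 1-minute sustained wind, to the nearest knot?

150 kt

ΔP = 1006 − 896 = 110 mb.
110^0.663 ≈ 22.565.
V ≈ 6.1 × 22.565 ≈ 137.6 kt.
Latitude correction: −0.9 × (11 − 25) = 12.6 kt.
Corrected V ≈ 150.2 kt → 150 kt.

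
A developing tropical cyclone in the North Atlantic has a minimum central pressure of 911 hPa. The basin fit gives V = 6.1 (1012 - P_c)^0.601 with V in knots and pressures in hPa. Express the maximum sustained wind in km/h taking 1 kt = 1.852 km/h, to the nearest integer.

181 km/h

ΔP = 1012 − 911 = 101 hPa.
V ≈ 6.1 × 101^0.601 = 6.1 × 16.018 ≈ 97.707 kt.
97.707 × 1.852 ≈ 180.95 km/h → 181 km/h.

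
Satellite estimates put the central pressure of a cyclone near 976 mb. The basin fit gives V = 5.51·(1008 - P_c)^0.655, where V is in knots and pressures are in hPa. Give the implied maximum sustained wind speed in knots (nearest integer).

53 kt

ΔP = 1008 − 976 = 32 mb.
32^0.655 ≈ 9.680.
V ≈ 5.51 × 9.680 ≈ 53.3 kt.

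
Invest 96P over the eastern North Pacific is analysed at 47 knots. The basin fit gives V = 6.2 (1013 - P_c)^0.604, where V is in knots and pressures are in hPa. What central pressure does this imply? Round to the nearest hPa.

984 hPa

ΔP = (V / 6.2)^(1/0.604) = (47/6.2)^1.656.
47/6.2 = 7.581; 7.581^1.656 ≈ 28.61 hPa.
P_c = 1013 − 28.61 = 984.39 ≈ 984 hPa.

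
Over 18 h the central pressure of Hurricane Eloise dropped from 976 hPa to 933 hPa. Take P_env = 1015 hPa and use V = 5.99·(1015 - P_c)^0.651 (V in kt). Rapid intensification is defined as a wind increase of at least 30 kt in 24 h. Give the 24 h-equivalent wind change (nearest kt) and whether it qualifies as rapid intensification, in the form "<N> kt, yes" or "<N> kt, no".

54 kt, yes

V₁: ΔP = 39, V ≈ 5.99 × 39^0.651 ≈ 65.04 kt.
V₂: ΔP = 82, V ≈ 5.99 × 82^0.651 ≈ 105.52 kt.
ΔV over 18 h = 40.48 kt → 24 h equivalent = 40.48 × 24/18 ≈ 53.97 kt.
54 kt ≥ 30 kt ⇒ rapid intensification.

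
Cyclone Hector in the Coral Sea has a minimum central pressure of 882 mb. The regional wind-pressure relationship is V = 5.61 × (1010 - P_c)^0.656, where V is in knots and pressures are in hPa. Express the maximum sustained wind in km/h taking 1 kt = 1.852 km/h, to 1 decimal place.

ΔP = 1010 − 882 = 128 mb.
V ≈ 5.61 × 128^0.656 = 5.61 × 24.117 ≈ 135.298 kt.
135.298 × 1.852 ≈ 250.57 km/h → 250.6 km/h.

250.6 km/h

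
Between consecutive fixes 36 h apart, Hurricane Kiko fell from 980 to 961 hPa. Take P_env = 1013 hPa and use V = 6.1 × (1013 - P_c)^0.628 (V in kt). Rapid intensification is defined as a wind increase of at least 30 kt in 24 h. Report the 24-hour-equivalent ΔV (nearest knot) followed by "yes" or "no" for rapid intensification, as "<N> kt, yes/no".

V₁: ΔP = 33, V ≈ 6.1 × 33^0.628 ≈ 54.82 kt.
V₂: ΔP = 52, V ≈ 6.1 × 52^0.628 ≈ 72.94 kt.
ΔV over 36 h = 18.12 kt → 24 h equivalent = 18.12 × 24/36 ≈ 12.08 kt.
12 kt < 30 kt ⇒ not rapid intensification.

12 kt, no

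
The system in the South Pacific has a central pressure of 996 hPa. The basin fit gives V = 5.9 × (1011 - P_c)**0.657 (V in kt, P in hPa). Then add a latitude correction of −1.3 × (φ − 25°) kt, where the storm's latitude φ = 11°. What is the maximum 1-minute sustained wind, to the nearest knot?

53 kt

ΔP = 1011 − 996 = 15 hPa.
15^0.657 ≈ 5.925.
V ≈ 5.9 × 5.925 ≈ 35.0 kt.
Latitude correction: −1.3 × (11 − 25) = 18.2 kt.
Corrected V ≈ 53.2 kt → 53 kt.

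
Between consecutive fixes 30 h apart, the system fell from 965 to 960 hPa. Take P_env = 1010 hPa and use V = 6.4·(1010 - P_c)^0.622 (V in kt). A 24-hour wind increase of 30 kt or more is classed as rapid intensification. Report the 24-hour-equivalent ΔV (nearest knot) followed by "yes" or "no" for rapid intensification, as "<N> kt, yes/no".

V₁: ΔP = 45, V ≈ 6.4 × 45^0.622 ≈ 68.31 kt.
V₂: ΔP = 50, V ≈ 6.4 × 50^0.622 ≈ 72.94 kt.
ΔV over 30 h = 4.63 kt → 24 h equivalent = 4.63 × 24/30 ≈ 3.70 kt.
4 kt < 30 kt ⇒ not rapid intensification.

4 kt, no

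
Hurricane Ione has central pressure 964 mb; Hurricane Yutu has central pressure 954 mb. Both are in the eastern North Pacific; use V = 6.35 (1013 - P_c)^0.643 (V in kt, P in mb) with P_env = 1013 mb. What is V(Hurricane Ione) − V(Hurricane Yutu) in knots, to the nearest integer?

-10 kt

Hurricane Ione: ΔP = 49; V ≈ 6.35 × 49^0.643 ≈ 77.55 kt.
Hurricane Yutu: ΔP = 59; V ≈ 6.35 × 59^0.643 ≈ 87.38 kt.
Difference ≈ 77.55 − 87.38 = -9.83 → -10 kt.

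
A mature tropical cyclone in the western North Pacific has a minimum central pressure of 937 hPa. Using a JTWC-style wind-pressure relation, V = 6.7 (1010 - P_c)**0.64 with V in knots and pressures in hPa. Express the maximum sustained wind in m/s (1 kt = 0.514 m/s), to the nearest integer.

54 m/s

ΔP = 1010 − 937 = 73 hPa.
V ≈ 6.7 × 73^0.64 = 6.7 × 15.579 ≈ 104.376 kt.
104.376 × 0.514 ≈ 53.65 m/s → 54 m/s.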